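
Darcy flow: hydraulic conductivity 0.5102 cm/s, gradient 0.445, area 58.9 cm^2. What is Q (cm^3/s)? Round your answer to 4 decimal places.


Step 1: Apply Darcy's law: Q = K * i * A
Step 2: Q = 0.5102 * 0.445 * 58.9
Step 3: Q = 13.3726 cm^3/s

13.3726


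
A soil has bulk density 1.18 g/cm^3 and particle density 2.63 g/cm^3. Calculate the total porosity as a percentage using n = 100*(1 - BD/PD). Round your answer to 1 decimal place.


Step 1: Formula: n = 100 * (1 - BD / PD)
Step 2: n = 100 * (1 - 1.18 / 2.63)
Step 3: n = 100 * (1 - 0.44867)
Step 4: n = 55.1%

55.1


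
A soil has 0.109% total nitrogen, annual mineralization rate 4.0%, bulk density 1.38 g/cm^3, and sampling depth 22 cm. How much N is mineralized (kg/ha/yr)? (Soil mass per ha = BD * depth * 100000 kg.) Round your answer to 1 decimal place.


Step 1: Soil mass per ha = BD * depth * 100000 = 1.38 * 22 * 100000 = 3036000 kg
Step 2: Total N pool = soil mass * N%/100 = 3036000 * 0.109/100 = 3309.24 kg/ha
Step 3: N mineralized = N pool * rate%/100 = 3309.24 * 4.0/100 = 132.4 kg/ha/yr

132.4


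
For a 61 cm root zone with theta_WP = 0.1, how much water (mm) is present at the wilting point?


Step 1: Water (mm) = theta_WP * depth * 10
Step 2: Water = 0.1 * 61 * 10
Step 3: Water = 61.0 mm

61.0


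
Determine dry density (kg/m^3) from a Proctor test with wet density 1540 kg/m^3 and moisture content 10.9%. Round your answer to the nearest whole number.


Step 1: Dry density = wet density / (1 + w/100)
Step 2: Dry density = 1540 / (1 + 10.9/100)
Step 3: Dry density = 1540 / 1.109
Step 4: Dry density = 1389 kg/m^3

1389


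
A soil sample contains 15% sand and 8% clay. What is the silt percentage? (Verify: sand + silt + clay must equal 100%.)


Step 1: sand + silt + clay = 100%
Step 2: silt = 100 - sand - clay
Step 3: silt = 100 - 15 - 8
Step 4: silt = 77%

77


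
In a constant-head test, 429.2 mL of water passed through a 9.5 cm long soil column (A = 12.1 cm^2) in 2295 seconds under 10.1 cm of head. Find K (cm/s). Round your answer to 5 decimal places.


Step 1: K = Q * L / (A * t * h)
Step 2: Numerator = 429.2 * 9.5 = 4077.4
Step 3: Denominator = 12.1 * 2295 * 10.1 = 280471.95
Step 4: K = 4077.4 / 280471.95 = 0.01454 cm/s

0.01454


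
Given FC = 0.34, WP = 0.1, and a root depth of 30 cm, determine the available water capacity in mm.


Step 1: Available water = (FC - WP) * depth * 10
Step 2: AW = (0.34 - 0.1) * 30 * 10
Step 3: AW = 0.24 * 30 * 10
Step 4: AW = 72.0 mm

72.0


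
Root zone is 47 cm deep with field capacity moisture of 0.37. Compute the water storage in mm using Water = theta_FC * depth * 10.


Step 1: Water (mm) = theta_FC * depth (cm) * 10
Step 2: Water = 0.37 * 47 * 10
Step 3: Water = 173.9 mm

173.9


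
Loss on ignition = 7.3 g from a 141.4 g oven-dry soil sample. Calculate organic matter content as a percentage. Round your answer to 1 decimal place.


Step 1: OM% = 100 * LOI / sample mass
Step 2: OM = 100 * 7.3 / 141.4
Step 3: OM = 5.2%

5.2


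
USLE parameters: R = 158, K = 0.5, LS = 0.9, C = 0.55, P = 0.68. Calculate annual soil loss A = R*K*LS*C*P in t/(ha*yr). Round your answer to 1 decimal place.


Step 1: A = R * K * LS * C * P
Step 2: R * K = 158 * 0.5 = 79.0
Step 3: (R*K) * LS = 79.0 * 0.9 = 71.1
Step 4: * C * P = 71.1 * 0.55 * 0.68 = 26.6
Step 5: A = 26.6 t/(ha*yr)

26.6


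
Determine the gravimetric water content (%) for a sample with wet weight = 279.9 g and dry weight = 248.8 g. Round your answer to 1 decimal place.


Step 1: Water mass = wet - dry = 279.9 - 248.8 = 31.1 g
Step 2: w = 100 * water mass / dry mass
Step 3: w = 100 * 31.1 / 248.8 = 12.5%

12.5


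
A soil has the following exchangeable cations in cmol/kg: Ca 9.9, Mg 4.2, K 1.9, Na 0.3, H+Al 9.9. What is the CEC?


Step 1: CEC = Ca + Mg + K + Na + (H+Al)
Step 2: CEC = 9.9 + 4.2 + 1.9 + 0.3 + 9.9
Step 3: CEC = 26.2 cmol/kg

26.2


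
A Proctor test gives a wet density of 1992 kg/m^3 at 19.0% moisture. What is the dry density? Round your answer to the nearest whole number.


Step 1: Dry density = wet density / (1 + w/100)
Step 2: Dry density = 1992 / (1 + 19.0/100)
Step 3: Dry density = 1992 / 1.19
Step 4: Dry density = 1674 kg/m^3

1674


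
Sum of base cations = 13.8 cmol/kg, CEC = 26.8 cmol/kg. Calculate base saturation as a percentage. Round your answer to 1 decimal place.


Step 1: BS = 100 * (sum of bases) / CEC
Step 2: BS = 100 * 13.8 / 26.8
Step 3: BS = 51.5%

51.5


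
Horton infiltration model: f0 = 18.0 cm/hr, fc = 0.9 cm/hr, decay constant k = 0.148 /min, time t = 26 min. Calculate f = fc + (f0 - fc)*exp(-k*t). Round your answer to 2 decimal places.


Step 1: f = fc + (f0 - fc) * exp(-k * t)
Step 2: exp(-0.148 * 26) = 0.021322
Step 3: f = 0.9 + (18.0 - 0.9) * 0.021322
Step 4: f = 0.9 + 17.1 * 0.021322
Step 5: f = 1.26 cm/hr

1.26


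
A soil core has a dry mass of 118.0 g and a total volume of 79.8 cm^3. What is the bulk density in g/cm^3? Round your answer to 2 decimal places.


Step 1: Identify the formula: BD = dry mass / volume
Step 2: Substitute values: BD = 118.0 / 79.8
Step 3: BD = 1.48 g/cm^3

1.48


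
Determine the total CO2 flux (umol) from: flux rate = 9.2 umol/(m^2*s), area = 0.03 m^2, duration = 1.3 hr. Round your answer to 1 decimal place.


Step 1: Convert time to seconds: 1.3 hr * 3600 = 4680.0 s
Step 2: Total = flux * area * time_s
Step 3: Total = 9.2 * 0.03 * 4680.0
Step 4: Total = 1291.7 umol

1291.7


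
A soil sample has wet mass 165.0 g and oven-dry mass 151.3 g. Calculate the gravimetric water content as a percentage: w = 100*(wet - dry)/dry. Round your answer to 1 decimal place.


Step 1: Water mass = wet - dry = 165.0 - 151.3 = 13.7 g
Step 2: w = 100 * water mass / dry mass
Step 3: w = 100 * 13.7 / 151.3 = 9.1%

9.1


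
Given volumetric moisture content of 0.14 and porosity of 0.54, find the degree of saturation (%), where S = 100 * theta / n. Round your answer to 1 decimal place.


Step 1: S = 100 * theta_v / n
Step 2: S = 100 * 0.14 / 0.54
Step 3: S = 25.9%

25.9


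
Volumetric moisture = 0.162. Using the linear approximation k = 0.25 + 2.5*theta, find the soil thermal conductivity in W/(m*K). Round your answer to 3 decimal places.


Step 1: k = 0.25 + 2.5 * theta
Step 2: k = 0.25 + 2.5 * 0.162
Step 3: k = 0.25 + 0.405
Step 4: k = 0.655 W/(m*K)

0.655


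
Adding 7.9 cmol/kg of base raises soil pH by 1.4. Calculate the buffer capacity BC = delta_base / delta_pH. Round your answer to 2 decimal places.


Step 1: BC = change in base / change in pH
Step 2: BC = 7.9 / 1.4
Step 3: BC = 5.64 cmol/(kg*pH unit)

5.64


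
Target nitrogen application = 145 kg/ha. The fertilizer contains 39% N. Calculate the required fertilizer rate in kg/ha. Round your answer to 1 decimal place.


Step 1: Fertilizer rate = target N / (N content / 100)
Step 2: Rate = 145 / (39 / 100)
Step 3: Rate = 145 / 0.39
Step 4: Rate = 371.8 kg/ha

371.8


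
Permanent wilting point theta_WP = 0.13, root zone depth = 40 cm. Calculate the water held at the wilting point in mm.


Step 1: Water (mm) = theta_WP * depth * 10
Step 2: Water = 0.13 * 40 * 10
Step 3: Water = 52.0 mm

52.0


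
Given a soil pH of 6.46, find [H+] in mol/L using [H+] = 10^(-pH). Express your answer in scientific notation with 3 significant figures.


Step 1: [H+] = 10^(-pH)
Step 2: [H+] = 10^(-6.46)
Step 3: [H+] = 3.47e-07 mol/L

3.47e-07


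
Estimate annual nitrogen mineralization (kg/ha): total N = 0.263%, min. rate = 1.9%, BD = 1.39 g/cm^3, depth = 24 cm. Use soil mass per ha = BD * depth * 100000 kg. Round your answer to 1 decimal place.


Step 1: Soil mass per ha = BD * depth * 100000 = 1.39 * 24 * 100000 = 3336000 kg
Step 2: Total N pool = soil mass * N%/100 = 3336000 * 0.263/100 = 8773.68 kg/ha
Step 3: N mineralized = N pool * rate%/100 = 8773.68 * 1.9/100 = 166.7 kg/ha/yr

166.7


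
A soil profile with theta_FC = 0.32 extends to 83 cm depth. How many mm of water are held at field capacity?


Step 1: Water (mm) = theta_FC * depth (cm) * 10
Step 2: Water = 0.32 * 83 * 10
Step 3: Water = 265.6 mm

265.6


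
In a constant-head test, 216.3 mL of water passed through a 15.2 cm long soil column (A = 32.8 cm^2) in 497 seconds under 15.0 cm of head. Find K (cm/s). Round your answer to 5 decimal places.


Step 1: K = Q * L / (A * t * h)
Step 2: Numerator = 216.3 * 15.2 = 3287.76
Step 3: Denominator = 32.8 * 497 * 15.0 = 244524.0
Step 4: K = 3287.76 / 244524.0 = 0.01345 cm/s

0.01345


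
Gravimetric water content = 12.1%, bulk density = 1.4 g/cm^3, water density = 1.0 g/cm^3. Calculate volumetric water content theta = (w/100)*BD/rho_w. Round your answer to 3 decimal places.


Step 1: theta = (w / 100) * BD / rho_w
Step 2: theta = (12.1 / 100) * 1.4 / 1.0
Step 3: theta = 0.121 * 1.4
Step 4: theta = 0.169

0.169


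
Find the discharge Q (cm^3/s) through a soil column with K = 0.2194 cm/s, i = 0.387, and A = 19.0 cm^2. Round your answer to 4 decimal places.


Step 1: Apply Darcy's law: Q = K * i * A
Step 2: Q = 0.2194 * 0.387 * 19.0
Step 3: Q = 1.6132 cm^3/s

1.6132


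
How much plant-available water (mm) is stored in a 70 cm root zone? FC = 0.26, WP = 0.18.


Step 1: Available water = (FC - WP) * depth * 10
Step 2: AW = (0.26 - 0.18) * 70 * 10
Step 3: AW = 0.08 * 70 * 10
Step 4: AW = 56.0 mm

56.0


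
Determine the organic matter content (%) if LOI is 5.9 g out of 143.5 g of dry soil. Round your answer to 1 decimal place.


Step 1: OM% = 100 * LOI / sample mass
Step 2: OM = 100 * 5.9 / 143.5
Step 3: OM = 4.1%

4.1


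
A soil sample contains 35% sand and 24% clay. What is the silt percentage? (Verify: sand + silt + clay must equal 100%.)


Step 1: sand + silt + clay = 100%
Step 2: silt = 100 - sand - clay
Step 3: silt = 100 - 35 - 24
Step 4: silt = 41%

41


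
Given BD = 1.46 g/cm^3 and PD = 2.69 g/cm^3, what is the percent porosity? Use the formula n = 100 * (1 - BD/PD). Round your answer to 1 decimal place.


Step 1: Formula: n = 100 * (1 - BD / PD)
Step 2: n = 100 * (1 - 1.46 / 2.69)
Step 3: n = 100 * (1 - 0.54275)
Step 4: n = 45.7%

45.7


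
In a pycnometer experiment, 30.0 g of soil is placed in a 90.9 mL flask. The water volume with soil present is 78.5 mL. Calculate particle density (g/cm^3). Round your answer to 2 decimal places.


Step 1: Volume of solids = flask volume - water volume with soil
Step 2: V_solids = 90.9 - 78.5 = 12.4 mL
Step 3: Particle density = mass / V_solids = 30.0 / 12.4 = 2.42 g/cm^3

2.42


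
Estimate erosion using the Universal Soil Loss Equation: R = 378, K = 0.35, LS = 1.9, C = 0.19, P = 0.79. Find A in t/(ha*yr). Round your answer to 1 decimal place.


Step 1: A = R * K * LS * C * P
Step 2: R * K = 378 * 0.35 = 132.3
Step 3: (R*K) * LS = 132.3 * 1.9 = 251.37
Step 4: * C * P = 251.37 * 0.19 * 0.79 = 37.7
Step 5: A = 37.7 t/(ha*yr)

37.7


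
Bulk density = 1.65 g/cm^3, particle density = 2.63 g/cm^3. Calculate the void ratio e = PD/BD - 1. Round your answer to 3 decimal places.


Step 1: e = PD / BD - 1
Step 2: e = 2.63 / 1.65 - 1
Step 3: e = 1.59394 - 1
Step 4: e = 0.594

0.594


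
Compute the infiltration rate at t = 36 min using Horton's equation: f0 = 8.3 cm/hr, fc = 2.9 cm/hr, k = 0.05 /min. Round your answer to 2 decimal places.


Step 1: f = fc + (f0 - fc) * exp(-k * t)
Step 2: exp(-0.05 * 36) = 0.165299
Step 3: f = 2.9 + (8.3 - 2.9) * 0.165299
Step 4: f = 2.9 + 5.4 * 0.165299
Step 5: f = 3.79 cm/hr

3.79


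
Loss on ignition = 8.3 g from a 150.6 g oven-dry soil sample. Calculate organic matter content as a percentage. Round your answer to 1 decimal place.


Step 1: OM% = 100 * LOI / sample mass
Step 2: OM = 100 * 8.3 / 150.6
Step 3: OM = 5.5%

5.5


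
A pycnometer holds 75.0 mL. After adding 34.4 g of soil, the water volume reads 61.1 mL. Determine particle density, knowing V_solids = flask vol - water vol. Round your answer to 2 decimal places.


Step 1: Volume of solids = flask volume - water volume with soil
Step 2: V_solids = 75.0 - 61.1 = 13.9 mL
Step 3: Particle density = mass / V_solids = 34.4 / 13.9 = 2.47 g/cm^3

2.47


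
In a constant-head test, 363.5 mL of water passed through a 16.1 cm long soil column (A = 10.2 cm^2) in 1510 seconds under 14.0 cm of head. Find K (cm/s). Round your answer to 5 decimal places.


Step 1: K = Q * L / (A * t * h)
Step 2: Numerator = 363.5 * 16.1 = 5852.35
Step 3: Denominator = 10.2 * 1510 * 14.0 = 215628.0
Step 4: K = 5852.35 / 215628.0 = 0.02714 cm/s

0.02714


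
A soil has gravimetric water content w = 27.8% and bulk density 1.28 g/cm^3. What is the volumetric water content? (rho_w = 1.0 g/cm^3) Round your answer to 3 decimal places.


Step 1: theta = (w / 100) * BD / rho_w
Step 2: theta = (27.8 / 100) * 1.28 / 1.0
Step 3: theta = 0.278 * 1.28
Step 4: theta = 0.356

0.356


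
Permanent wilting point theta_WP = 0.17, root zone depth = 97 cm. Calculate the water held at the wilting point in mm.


Step 1: Water (mm) = theta_WP * depth * 10
Step 2: Water = 0.17 * 97 * 10
Step 3: Water = 164.9 mm

164.9


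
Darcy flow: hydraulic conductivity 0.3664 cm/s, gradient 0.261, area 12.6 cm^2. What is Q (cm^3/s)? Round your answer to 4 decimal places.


Step 1: Apply Darcy's law: Q = K * i * A
Step 2: Q = 0.3664 * 0.261 * 12.6
Step 3: Q = 1.2049 cm^3/s

1.2049


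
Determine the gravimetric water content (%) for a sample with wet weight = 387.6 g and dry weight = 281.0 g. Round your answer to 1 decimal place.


Step 1: Water mass = wet - dry = 387.6 - 281.0 = 106.6 g
Step 2: w = 100 * water mass / dry mass
Step 3: w = 100 * 106.6 / 281.0 = 37.9%

37.9


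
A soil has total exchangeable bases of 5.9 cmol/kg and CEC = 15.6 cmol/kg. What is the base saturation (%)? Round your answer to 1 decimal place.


Step 1: BS = 100 * (sum of bases) / CEC
Step 2: BS = 100 * 5.9 / 15.6
Step 3: BS = 37.8%

37.8


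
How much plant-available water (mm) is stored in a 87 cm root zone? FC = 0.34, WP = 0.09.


Step 1: Available water = (FC - WP) * depth * 10
Step 2: AW = (0.34 - 0.09) * 87 * 10
Step 3: AW = 0.25 * 87 * 10
Step 4: AW = 217.5 mm

217.5


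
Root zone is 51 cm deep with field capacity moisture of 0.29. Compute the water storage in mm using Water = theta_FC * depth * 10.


Step 1: Water (mm) = theta_FC * depth (cm) * 10
Step 2: Water = 0.29 * 51 * 10
Step 3: Water = 147.9 mm

147.9


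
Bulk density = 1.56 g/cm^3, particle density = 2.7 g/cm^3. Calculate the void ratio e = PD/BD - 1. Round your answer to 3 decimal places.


Step 1: e = PD / BD - 1
Step 2: e = 2.7 / 1.56 - 1
Step 3: e = 1.73077 - 1
Step 4: e = 0.731

0.731


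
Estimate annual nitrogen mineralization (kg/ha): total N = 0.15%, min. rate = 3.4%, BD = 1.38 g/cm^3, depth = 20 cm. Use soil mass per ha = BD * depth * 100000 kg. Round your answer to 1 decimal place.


Step 1: Soil mass per ha = BD * depth * 100000 = 1.38 * 20 * 100000 = 2760000 kg
Step 2: Total N pool = soil mass * N%/100 = 2760000 * 0.15/100 = 4140.0 kg/ha
Step 3: N mineralized = N pool * rate%/100 = 4140.0 * 3.4/100 = 140.8 kg/ha/yr

140.8


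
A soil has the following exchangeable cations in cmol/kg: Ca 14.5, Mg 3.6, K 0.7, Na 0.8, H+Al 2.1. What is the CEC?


Step 1: CEC = Ca + Mg + K + Na + (H+Al)
Step 2: CEC = 14.5 + 3.6 + 0.7 + 0.8 + 2.1
Step 3: CEC = 21.7 cmol/kg

21.7


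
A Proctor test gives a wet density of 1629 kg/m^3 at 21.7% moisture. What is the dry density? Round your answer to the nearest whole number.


Step 1: Dry density = wet density / (1 + w/100)
Step 2: Dry density = 1629 / (1 + 21.7/100)
Step 3: Dry density = 1629 / 1.217
Step 4: Dry density = 1339 kg/m^3

1339


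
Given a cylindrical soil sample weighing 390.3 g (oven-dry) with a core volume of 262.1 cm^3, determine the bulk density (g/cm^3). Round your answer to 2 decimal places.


Step 1: Identify the formula: BD = dry mass / volume
Step 2: Substitute values: BD = 390.3 / 262.1
Step 3: BD = 1.49 g/cm^3

1.49


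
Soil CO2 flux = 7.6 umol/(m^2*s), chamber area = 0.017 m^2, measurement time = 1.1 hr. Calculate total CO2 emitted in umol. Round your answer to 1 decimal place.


Step 1: Convert time to seconds: 1.1 hr * 3600 = 3960.0 s
Step 2: Total = flux * area * time_s
Step 3: Total = 7.6 * 0.017 * 3960.0
Step 4: Total = 511.6 umol

511.6


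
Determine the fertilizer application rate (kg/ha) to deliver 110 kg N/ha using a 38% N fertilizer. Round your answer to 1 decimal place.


Step 1: Fertilizer rate = target N / (N content / 100)
Step 2: Rate = 110 / (38 / 100)
Step 3: Rate = 110 / 0.38
Step 4: Rate = 289.5 kg/ha

289.5


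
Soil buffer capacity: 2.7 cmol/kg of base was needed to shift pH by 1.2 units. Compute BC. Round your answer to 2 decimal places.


Step 1: BC = change in base / change in pH
Step 2: BC = 2.7 / 1.2
Step 3: BC = 2.25 cmol/(kg*pH unit)

2.25


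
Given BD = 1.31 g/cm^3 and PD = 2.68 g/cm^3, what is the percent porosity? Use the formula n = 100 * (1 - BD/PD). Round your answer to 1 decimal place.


Step 1: Formula: n = 100 * (1 - BD / PD)
Step 2: n = 100 * (1 - 1.31 / 2.68)
Step 3: n = 100 * (1 - 0.48881)
Step 4: n = 51.1%

51.1


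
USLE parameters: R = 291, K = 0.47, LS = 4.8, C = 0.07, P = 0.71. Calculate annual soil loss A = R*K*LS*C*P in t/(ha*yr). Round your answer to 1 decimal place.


Step 1: A = R * K * LS * C * P
Step 2: R * K = 291 * 0.47 = 136.77
Step 3: (R*K) * LS = 136.77 * 4.8 = 656.496
Step 4: * C * P = 656.496 * 0.07 * 0.71 = 32.6
Step 5: A = 32.6 t/(ha*yr)

32.6


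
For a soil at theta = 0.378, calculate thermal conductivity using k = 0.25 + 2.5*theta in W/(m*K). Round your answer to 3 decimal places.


Step 1: k = 0.25 + 2.5 * theta
Step 2: k = 0.25 + 2.5 * 0.378
Step 3: k = 0.25 + 0.945
Step 4: k = 1.195 W/(m*K)

1.195


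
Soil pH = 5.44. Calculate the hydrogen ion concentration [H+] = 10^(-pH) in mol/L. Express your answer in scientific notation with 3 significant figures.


Step 1: [H+] = 10^(-pH)
Step 2: [H+] = 10^(-5.44)
Step 3: [H+] = 3.63e-06 mol/L

3.63e-06


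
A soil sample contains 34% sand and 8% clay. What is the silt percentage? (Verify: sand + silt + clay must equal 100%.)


Step 1: sand + silt + clay = 100%
Step 2: silt = 100 - sand - clay
Step 3: silt = 100 - 34 - 8
Step 4: silt = 58%

58


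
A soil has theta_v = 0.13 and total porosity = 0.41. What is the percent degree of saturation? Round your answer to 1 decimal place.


Step 1: S = 100 * theta_v / n
Step 2: S = 100 * 0.13 / 0.41
Step 3: S = 31.7%

31.7


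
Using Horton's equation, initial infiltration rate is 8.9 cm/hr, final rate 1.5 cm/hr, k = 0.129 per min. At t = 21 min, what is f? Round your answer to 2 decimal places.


Step 1: f = fc + (f0 - fc) * exp(-k * t)
Step 2: exp(-0.129 * 21) = 0.066603
Step 3: f = 1.5 + (8.9 - 1.5) * 0.066603
Step 4: f = 1.5 + 7.4 * 0.066603
Step 5: f = 1.99 cm/hr

1.99


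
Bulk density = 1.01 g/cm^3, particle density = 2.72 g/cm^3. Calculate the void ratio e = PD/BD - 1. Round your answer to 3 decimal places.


Step 1: e = PD / BD - 1
Step 2: e = 2.72 / 1.01 - 1
Step 3: e = 2.69307 - 1
Step 4: e = 1.693

1.693


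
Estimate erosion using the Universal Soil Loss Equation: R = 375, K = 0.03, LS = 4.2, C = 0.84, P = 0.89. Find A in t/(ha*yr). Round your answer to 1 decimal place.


Step 1: A = R * K * LS * C * P
Step 2: R * K = 375 * 0.03 = 11.25
Step 3: (R*K) * LS = 11.25 * 4.2 = 47.25
Step 4: * C * P = 47.25 * 0.84 * 0.89 = 35.3
Step 5: A = 35.3 t/(ha*yr)

35.3


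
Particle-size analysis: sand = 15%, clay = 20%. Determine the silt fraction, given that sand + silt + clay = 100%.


Step 1: sand + silt + clay = 100%
Step 2: silt = 100 - sand - clay
Step 3: silt = 100 - 15 - 20
Step 4: silt = 65%

65


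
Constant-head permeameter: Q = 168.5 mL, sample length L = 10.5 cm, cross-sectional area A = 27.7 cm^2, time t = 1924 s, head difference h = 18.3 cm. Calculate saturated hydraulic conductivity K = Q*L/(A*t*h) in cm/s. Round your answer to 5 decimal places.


Step 1: K = Q * L / (A * t * h)
Step 2: Numerator = 168.5 * 10.5 = 1769.25
Step 3: Denominator = 27.7 * 1924 * 18.3 = 975294.84
Step 4: K = 1769.25 / 975294.84 = 0.00181 cm/s

0.00181


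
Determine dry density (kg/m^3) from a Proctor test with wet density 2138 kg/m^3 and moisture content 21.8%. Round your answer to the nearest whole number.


Step 1: Dry density = wet density / (1 + w/100)
Step 2: Dry density = 2138 / (1 + 21.8/100)
Step 3: Dry density = 2138 / 1.218
Step 4: Dry density = 1755 kg/m^3

1755


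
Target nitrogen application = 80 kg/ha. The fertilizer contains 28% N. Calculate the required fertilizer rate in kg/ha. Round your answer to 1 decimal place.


Step 1: Fertilizer rate = target N / (N content / 100)
Step 2: Rate = 80 / (28 / 100)
Step 3: Rate = 80 / 0.28
Step 4: Rate = 285.7 kg/ha

285.7


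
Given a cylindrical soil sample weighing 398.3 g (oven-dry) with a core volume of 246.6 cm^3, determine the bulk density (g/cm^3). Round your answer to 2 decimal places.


Step 1: Identify the formula: BD = dry mass / volume
Step 2: Substitute values: BD = 398.3 / 246.6
Step 3: BD = 1.62 g/cm^3

1.62


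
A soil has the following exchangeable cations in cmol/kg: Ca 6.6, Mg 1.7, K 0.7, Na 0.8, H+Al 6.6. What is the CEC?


Step 1: CEC = Ca + Mg + K + Na + (H+Al)
Step 2: CEC = 6.6 + 1.7 + 0.7 + 0.8 + 6.6
Step 3: CEC = 16.4 cmol/kg

16.4


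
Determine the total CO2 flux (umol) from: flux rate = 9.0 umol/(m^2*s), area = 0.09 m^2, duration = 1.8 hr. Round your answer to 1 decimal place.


Step 1: Convert time to seconds: 1.8 hr * 3600 = 6480.0 s
Step 2: Total = flux * area * time_s
Step 3: Total = 9.0 * 0.09 * 6480.0
Step 4: Total = 5248.8 umol

5248.8


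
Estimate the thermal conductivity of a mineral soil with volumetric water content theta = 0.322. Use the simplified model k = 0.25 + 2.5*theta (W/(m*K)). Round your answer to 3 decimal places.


Step 1: k = 0.25 + 2.5 * theta
Step 2: k = 0.25 + 2.5 * 0.322
Step 3: k = 0.25 + 0.805
Step 4: k = 1.055 W/(m*K)

1.055


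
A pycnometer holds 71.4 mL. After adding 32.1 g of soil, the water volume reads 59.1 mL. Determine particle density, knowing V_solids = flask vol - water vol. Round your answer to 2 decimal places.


Step 1: Volume of solids = flask volume - water volume with soil
Step 2: V_solids = 71.4 - 59.1 = 12.3 mL
Step 3: Particle density = mass / V_solids = 32.1 / 12.3 = 2.61 g/cm^3

2.61


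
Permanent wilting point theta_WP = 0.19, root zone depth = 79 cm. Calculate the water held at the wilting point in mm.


Step 1: Water (mm) = theta_WP * depth * 10
Step 2: Water = 0.19 * 79 * 10
Step 3: Water = 150.1 mm

150.1


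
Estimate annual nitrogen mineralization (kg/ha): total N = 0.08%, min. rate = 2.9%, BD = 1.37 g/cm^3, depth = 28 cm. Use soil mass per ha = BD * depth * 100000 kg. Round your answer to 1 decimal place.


Step 1: Soil mass per ha = BD * depth * 100000 = 1.37 * 28 * 100000 = 3836000 kg
Step 2: Total N pool = soil mass * N%/100 = 3836000 * 0.08/100 = 3068.8 kg/ha
Step 3: N mineralized = N pool * rate%/100 = 3068.8 * 2.9/100 = 89.0 kg/ha/yr

89.0


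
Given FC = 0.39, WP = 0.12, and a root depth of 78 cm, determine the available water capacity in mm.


Step 1: Available water = (FC - WP) * depth * 10
Step 2: AW = (0.39 - 0.12) * 78 * 10
Step 3: AW = 0.27 * 78 * 10
Step 4: AW = 210.6 mm

210.6


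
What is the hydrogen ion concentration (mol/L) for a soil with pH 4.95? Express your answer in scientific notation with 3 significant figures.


Step 1: [H+] = 10^(-pH)
Step 2: [H+] = 10^(-4.95)
Step 3: [H+] = 1.12e-05 mol/L

1.12e-05


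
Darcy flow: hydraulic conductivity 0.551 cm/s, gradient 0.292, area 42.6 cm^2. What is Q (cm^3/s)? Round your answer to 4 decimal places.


Step 1: Apply Darcy's law: Q = K * i * A
Step 2: Q = 0.551 * 0.292 * 42.6
Step 3: Q = 6.854 cm^3/s

6.854


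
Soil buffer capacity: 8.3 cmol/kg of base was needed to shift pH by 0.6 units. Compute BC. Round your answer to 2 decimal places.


Step 1: BC = change in base / change in pH
Step 2: BC = 8.3 / 0.6
Step 3: BC = 13.83 cmol/(kg*pH unit)

13.83


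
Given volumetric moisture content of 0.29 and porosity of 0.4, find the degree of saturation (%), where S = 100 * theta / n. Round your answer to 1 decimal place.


Step 1: S = 100 * theta_v / n
Step 2: S = 100 * 0.29 / 0.4
Step 3: S = 72.5%

72.5


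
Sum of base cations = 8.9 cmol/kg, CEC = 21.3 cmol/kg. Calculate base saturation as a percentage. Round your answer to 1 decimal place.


Step 1: BS = 100 * (sum of bases) / CEC
Step 2: BS = 100 * 8.9 / 21.3
Step 3: BS = 41.8%

41.8


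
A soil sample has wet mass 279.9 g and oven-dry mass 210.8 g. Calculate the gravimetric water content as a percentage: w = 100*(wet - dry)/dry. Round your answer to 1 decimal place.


Step 1: Water mass = wet - dry = 279.9 - 210.8 = 69.1 g
Step 2: w = 100 * water mass / dry mass
Step 3: w = 100 * 69.1 / 210.8 = 32.8%

32.8


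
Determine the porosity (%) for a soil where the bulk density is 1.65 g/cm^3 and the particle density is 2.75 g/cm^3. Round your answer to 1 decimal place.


Step 1: Formula: n = 100 * (1 - BD / PD)
Step 2: n = 100 * (1 - 1.65 / 2.75)
Step 3: n = 100 * (1 - 0.6)
Step 4: n = 40.0%

40.0


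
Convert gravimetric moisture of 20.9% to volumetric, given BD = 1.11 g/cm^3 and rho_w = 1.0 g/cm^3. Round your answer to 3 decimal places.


Step 1: theta = (w / 100) * BD / rho_w
Step 2: theta = (20.9 / 100) * 1.11 / 1.0
Step 3: theta = 0.209 * 1.11
Step 4: theta = 0.232

0.232


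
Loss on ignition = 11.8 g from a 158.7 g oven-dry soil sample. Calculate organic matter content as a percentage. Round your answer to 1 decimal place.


Step 1: OM% = 100 * LOI / sample mass
Step 2: OM = 100 * 11.8 / 158.7
Step 3: OM = 7.4%

7.4


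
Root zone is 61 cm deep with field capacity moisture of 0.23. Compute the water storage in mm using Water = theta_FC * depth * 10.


Step 1: Water (mm) = theta_FC * depth (cm) * 10
Step 2: Water = 0.23 * 61 * 10
Step 3: Water = 140.3 mm

140.3


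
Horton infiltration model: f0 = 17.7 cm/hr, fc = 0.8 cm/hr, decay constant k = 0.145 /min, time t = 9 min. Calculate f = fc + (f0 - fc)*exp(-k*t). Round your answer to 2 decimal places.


Step 1: f = fc + (f0 - fc) * exp(-k * t)
Step 2: exp(-0.145 * 9) = 0.271173
Step 3: f = 0.8 + (17.7 - 0.8) * 0.271173
Step 4: f = 0.8 + 16.9 * 0.271173
Step 5: f = 5.38 cm/hr

5.38


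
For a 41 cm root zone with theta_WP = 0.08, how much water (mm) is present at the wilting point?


Step 1: Water (mm) = theta_WP * depth * 10
Step 2: Water = 0.08 * 41 * 10
Step 3: Water = 32.8 mm

32.8


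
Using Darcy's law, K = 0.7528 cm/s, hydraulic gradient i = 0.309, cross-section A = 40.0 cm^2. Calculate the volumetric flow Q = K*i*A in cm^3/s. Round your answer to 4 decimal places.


Step 1: Apply Darcy's law: Q = K * i * A
Step 2: Q = 0.7528 * 0.309 * 40.0
Step 3: Q = 9.3046 cm^3/s

9.3046


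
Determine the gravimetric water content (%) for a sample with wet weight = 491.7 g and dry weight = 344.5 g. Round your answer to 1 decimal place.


Step 1: Water mass = wet - dry = 491.7 - 344.5 = 147.2 g
Step 2: w = 100 * water mass / dry mass
Step 3: w = 100 * 147.2 / 344.5 = 42.7%

42.7


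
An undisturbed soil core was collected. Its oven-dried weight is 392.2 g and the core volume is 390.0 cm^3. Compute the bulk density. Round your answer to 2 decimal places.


Step 1: Identify the formula: BD = dry mass / volume
Step 2: Substitute values: BD = 392.2 / 390.0
Step 3: BD = 1.01 g/cm^3

1.01


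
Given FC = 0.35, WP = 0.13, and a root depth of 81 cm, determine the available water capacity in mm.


Step 1: Available water = (FC - WP) * depth * 10
Step 2: AW = (0.35 - 0.13) * 81 * 10
Step 3: AW = 0.22 * 81 * 10
Step 4: AW = 178.2 mm

178.2


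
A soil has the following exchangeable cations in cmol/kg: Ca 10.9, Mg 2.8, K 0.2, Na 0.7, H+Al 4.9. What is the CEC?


Step 1: CEC = Ca + Mg + K + Na + (H+Al)
Step 2: CEC = 10.9 + 2.8 + 0.2 + 0.7 + 4.9
Step 3: CEC = 19.5 cmol/kg

19.5


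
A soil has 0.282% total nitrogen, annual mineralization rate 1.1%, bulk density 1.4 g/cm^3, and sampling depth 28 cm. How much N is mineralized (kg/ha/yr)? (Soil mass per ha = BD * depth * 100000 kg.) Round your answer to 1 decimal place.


Step 1: Soil mass per ha = BD * depth * 100000 = 1.4 * 28 * 100000 = 3920000 kg
Step 2: Total N pool = soil mass * N%/100 = 3920000 * 0.282/100 = 11054.4 kg/ha
Step 3: N mineralized = N pool * rate%/100 = 11054.4 * 1.1/100 = 121.6 kg/ha/yr

121.6


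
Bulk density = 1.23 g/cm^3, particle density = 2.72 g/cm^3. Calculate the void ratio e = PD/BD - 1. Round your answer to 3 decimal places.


Step 1: e = PD / BD - 1
Step 2: e = 2.72 / 1.23 - 1
Step 3: e = 2.21138 - 1
Step 4: e = 1.211

1.211


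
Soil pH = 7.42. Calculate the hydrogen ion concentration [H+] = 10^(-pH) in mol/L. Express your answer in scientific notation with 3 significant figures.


Step 1: [H+] = 10^(-pH)
Step 2: [H+] = 10^(-7.42)
Step 3: [H+] = 3.80e-08 mol/L

3.80e-08


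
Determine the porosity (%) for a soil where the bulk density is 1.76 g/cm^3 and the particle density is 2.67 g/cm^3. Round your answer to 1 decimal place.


Step 1: Formula: n = 100 * (1 - BD / PD)
Step 2: n = 100 * (1 - 1.76 / 2.67)
Step 3: n = 100 * (1 - 0.65918)
Step 4: n = 34.1%

34.1


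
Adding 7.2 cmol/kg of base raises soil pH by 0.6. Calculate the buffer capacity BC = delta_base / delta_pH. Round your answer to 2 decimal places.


Step 1: BC = change in base / change in pH
Step 2: BC = 7.2 / 0.6
Step 3: BC = 12.0 cmol/(kg*pH unit)

12.0


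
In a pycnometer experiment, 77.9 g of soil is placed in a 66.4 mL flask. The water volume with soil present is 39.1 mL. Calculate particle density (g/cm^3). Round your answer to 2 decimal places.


Step 1: Volume of solids = flask volume - water volume with soil
Step 2: V_solids = 66.4 - 39.1 = 27.3 mL
Step 3: Particle density = mass / V_solids = 77.9 / 27.3 = 2.85 g/cm^3

2.85


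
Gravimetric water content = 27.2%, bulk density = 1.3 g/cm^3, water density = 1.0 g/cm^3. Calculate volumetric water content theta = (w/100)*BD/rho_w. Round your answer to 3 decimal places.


Step 1: theta = (w / 100) * BD / rho_w
Step 2: theta = (27.2 / 100) * 1.3 / 1.0
Step 3: theta = 0.272 * 1.3
Step 4: theta = 0.354

0.354


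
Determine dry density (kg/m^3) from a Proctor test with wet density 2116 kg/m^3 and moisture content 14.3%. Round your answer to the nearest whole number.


Step 1: Dry density = wet density / (1 + w/100)
Step 2: Dry density = 2116 / (1 + 14.3/100)
Step 3: Dry density = 2116 / 1.143
Step 4: Dry density = 1851 kg/m^3

1851


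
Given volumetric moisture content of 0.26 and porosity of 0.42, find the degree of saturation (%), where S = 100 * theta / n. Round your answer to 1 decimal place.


Step 1: S = 100 * theta_v / n
Step 2: S = 100 * 0.26 / 0.42
Step 3: S = 61.9%

61.9


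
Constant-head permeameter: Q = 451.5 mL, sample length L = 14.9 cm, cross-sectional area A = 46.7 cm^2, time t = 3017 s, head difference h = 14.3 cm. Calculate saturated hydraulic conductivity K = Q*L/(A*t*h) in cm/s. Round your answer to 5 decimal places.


Step 1: K = Q * L / (A * t * h)
Step 2: Numerator = 451.5 * 14.9 = 6727.35
Step 3: Denominator = 46.7 * 3017 * 14.3 = 2014782.77
Step 4: K = 6727.35 / 2014782.77 = 0.00334 cm/s

0.00334


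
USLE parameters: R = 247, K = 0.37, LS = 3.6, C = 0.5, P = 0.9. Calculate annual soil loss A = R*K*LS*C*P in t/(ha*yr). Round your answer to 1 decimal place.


Step 1: A = R * K * LS * C * P
Step 2: R * K = 247 * 0.37 = 91.39
Step 3: (R*K) * LS = 91.39 * 3.6 = 329.004
Step 4: * C * P = 329.004 * 0.5 * 0.9 = 148.1
Step 5: A = 148.1 t/(ha*yr)

148.1


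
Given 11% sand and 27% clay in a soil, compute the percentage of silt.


Step 1: sand + silt + clay = 100%
Step 2: silt = 100 - sand - clay
Step 3: silt = 100 - 11 - 27
Step 4: silt = 62%

62


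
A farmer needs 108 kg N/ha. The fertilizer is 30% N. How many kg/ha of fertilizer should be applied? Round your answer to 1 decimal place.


Step 1: Fertilizer rate = target N / (N content / 100)
Step 2: Rate = 108 / (30 / 100)
Step 3: Rate = 108 / 0.3
Step 4: Rate = 360.0 kg/ha

360.0


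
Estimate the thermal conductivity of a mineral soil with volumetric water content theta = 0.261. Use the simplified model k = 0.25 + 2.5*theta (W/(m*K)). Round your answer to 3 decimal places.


Step 1: k = 0.25 + 2.5 * theta
Step 2: k = 0.25 + 2.5 * 0.261
Step 3: k = 0.25 + 0.653
Step 4: k = 0.903 W/(m*K)

0.903


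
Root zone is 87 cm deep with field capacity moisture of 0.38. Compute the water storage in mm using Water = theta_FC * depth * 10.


Step 1: Water (mm) = theta_FC * depth (cm) * 10
Step 2: Water = 0.38 * 87 * 10
Step 3: Water = 330.6 mm

330.6


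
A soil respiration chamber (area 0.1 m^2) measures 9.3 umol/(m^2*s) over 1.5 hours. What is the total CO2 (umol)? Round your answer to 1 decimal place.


Step 1: Convert time to seconds: 1.5 hr * 3600 = 5400.0 s
Step 2: Total = flux * area * time_s
Step 3: Total = 9.3 * 0.1 * 5400.0
Step 4: Total = 5022.0 umol

5022.0


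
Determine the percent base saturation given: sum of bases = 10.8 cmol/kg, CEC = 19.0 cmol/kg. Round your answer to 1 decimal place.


Step 1: BS = 100 * (sum of bases) / CEC
Step 2: BS = 100 * 10.8 / 19.0
Step 3: BS = 56.8%

56.8


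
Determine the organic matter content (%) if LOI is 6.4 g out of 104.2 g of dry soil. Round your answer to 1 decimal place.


Step 1: OM% = 100 * LOI / sample mass
Step 2: OM = 100 * 6.4 / 104.2
Step 3: OM = 6.1%

6.1


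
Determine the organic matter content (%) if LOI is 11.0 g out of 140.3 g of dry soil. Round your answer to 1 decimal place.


Step 1: OM% = 100 * LOI / sample mass
Step 2: OM = 100 * 11.0 / 140.3
Step 3: OM = 7.8%

7.8


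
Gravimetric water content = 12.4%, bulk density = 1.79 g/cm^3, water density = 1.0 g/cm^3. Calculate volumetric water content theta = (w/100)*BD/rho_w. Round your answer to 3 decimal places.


Step 1: theta = (w / 100) * BD / rho_w
Step 2: theta = (12.4 / 100) * 1.79 / 1.0
Step 3: theta = 0.124 * 1.79
Step 4: theta = 0.222

0.222


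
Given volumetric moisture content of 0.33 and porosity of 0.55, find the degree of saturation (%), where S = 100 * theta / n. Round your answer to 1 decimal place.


Step 1: S = 100 * theta_v / n
Step 2: S = 100 * 0.33 / 0.55
Step 3: S = 60.0%

60.0


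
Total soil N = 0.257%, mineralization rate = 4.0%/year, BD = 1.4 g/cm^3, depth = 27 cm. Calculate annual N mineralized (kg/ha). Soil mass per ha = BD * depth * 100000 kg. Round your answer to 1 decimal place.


Step 1: Soil mass per ha = BD * depth * 100000 = 1.4 * 27 * 100000 = 3780000 kg
Step 2: Total N pool = soil mass * N%/100 = 3780000 * 0.257/100 = 9714.6 kg/ha
Step 3: N mineralized = N pool * rate%/100 = 9714.6 * 4.0/100 = 388.6 kg/ha/yr

388.6


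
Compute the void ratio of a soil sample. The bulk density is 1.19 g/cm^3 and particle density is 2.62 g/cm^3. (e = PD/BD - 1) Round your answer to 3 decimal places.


Step 1: e = PD / BD - 1
Step 2: e = 2.62 / 1.19 - 1
Step 3: e = 2.20168 - 1
Step 4: e = 1.202

1.202


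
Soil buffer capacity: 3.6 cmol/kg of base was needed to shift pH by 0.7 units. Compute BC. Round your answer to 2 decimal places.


Step 1: BC = change in base / change in pH
Step 2: BC = 3.6 / 0.7
Step 3: BC = 5.14 cmol/(kg*pH unit)

5.14


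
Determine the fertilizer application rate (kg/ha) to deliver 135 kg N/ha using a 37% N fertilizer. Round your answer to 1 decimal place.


Step 1: Fertilizer rate = target N / (N content / 100)
Step 2: Rate = 135 / (37 / 100)
Step 3: Rate = 135 / 0.37
Step 4: Rate = 364.9 kg/ha

364.9


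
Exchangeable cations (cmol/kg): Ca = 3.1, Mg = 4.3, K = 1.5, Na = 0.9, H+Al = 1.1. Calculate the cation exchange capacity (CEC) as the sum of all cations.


Step 1: CEC = Ca + Mg + K + Na + (H+Al)
Step 2: CEC = 3.1 + 4.3 + 1.5 + 0.9 + 1.1
Step 3: CEC = 10.9 cmol/kg

10.9


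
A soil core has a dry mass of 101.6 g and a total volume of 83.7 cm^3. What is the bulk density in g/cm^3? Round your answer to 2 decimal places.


Step 1: Identify the formula: BD = dry mass / volume
Step 2: Substitute values: BD = 101.6 / 83.7
Step 3: BD = 1.21 g/cm^3

1.21


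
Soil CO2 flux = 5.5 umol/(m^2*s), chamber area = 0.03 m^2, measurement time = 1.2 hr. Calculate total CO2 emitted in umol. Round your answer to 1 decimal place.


Step 1: Convert time to seconds: 1.2 hr * 3600 = 4320.0 s
Step 2: Total = flux * area * time_s
Step 3: Total = 5.5 * 0.03 * 4320.0
Step 4: Total = 712.8 umol

712.8


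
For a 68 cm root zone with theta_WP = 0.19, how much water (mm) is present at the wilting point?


Step 1: Water (mm) = theta_WP * depth * 10
Step 2: Water = 0.19 * 68 * 10
Step 3: Water = 129.2 mm

129.2


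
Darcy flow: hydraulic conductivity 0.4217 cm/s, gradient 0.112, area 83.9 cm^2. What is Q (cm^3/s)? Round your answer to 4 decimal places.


Step 1: Apply Darcy's law: Q = K * i * A
Step 2: Q = 0.4217 * 0.112 * 83.9
Step 3: Q = 3.9626 cm^3/s

3.9626


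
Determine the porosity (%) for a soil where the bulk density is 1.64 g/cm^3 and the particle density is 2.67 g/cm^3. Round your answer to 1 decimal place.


Step 1: Formula: n = 100 * (1 - BD / PD)
Step 2: n = 100 * (1 - 1.64 / 2.67)
Step 3: n = 100 * (1 - 0.61423)
Step 4: n = 38.6%

38.6


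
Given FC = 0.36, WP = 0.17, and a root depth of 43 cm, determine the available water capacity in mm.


Step 1: Available water = (FC - WP) * depth * 10
Step 2: AW = (0.36 - 0.17) * 43 * 10
Step 3: AW = 0.19 * 43 * 10
Step 4: AW = 81.7 mm

81.7


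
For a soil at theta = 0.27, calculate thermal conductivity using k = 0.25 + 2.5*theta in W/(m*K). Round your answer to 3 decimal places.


Step 1: k = 0.25 + 2.5 * theta
Step 2: k = 0.25 + 2.5 * 0.27
Step 3: k = 0.25 + 0.675
Step 4: k = 0.925 W/(m*K)

0.925


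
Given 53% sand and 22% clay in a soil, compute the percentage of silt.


Step 1: sand + silt + clay = 100%
Step 2: silt = 100 - sand - clay
Step 3: silt = 100 - 53 - 22
Step 4: silt = 25%

25


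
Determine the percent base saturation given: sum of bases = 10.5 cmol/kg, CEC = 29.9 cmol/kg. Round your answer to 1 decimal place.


Step 1: BS = 100 * (sum of bases) / CEC
Step 2: BS = 100 * 10.5 / 29.9
Step 3: BS = 35.1%

35.1


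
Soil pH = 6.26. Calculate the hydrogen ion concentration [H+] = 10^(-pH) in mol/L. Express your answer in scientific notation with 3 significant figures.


Step 1: [H+] = 10^(-pH)
Step 2: [H+] = 10^(-6.26)
Step 3: [H+] = 5.50e-07 mol/L

5.50e-07


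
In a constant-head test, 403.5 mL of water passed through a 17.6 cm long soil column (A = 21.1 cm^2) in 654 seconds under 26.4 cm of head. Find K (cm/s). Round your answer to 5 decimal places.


Step 1: K = Q * L / (A * t * h)
Step 2: Numerator = 403.5 * 17.6 = 7101.6
Step 3: Denominator = 21.1 * 654 * 26.4 = 364304.16
Step 4: K = 7101.6 / 364304.16 = 0.01949 cm/s

0.01949


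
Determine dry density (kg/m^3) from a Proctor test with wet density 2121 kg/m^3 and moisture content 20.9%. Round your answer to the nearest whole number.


Step 1: Dry density = wet density / (1 + w/100)
Step 2: Dry density = 2121 / (1 + 20.9/100)
Step 3: Dry density = 2121 / 1.209
Step 4: Dry density = 1754 kg/m^3

1754


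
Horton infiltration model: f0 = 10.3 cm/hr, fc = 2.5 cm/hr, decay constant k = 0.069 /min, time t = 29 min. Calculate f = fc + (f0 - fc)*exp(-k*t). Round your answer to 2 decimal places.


Step 1: f = fc + (f0 - fc) * exp(-k * t)
Step 2: exp(-0.069 * 29) = 0.1352
Step 3: f = 2.5 + (10.3 - 2.5) * 0.1352
Step 4: f = 2.5 + 7.8 * 0.1352
Step 5: f = 3.55 cm/hr

3.55


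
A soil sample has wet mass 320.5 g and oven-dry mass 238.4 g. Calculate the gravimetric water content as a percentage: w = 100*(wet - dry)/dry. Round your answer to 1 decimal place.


Step 1: Water mass = wet - dry = 320.5 - 238.4 = 82.1 g
Step 2: w = 100 * water mass / dry mass
Step 3: w = 100 * 82.1 / 238.4 = 34.4%

34.4
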